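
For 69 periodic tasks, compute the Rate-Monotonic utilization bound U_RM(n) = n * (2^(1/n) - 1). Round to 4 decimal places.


Compute 2^(1/69) = 1.0100962378
Subtract 1: 1.0100962378 - 1 = 0.0100962378
Multiply by n: 69 * 0.0100962378 = 0.6966404082
Round to 4 dp: 0.6966

0.6966


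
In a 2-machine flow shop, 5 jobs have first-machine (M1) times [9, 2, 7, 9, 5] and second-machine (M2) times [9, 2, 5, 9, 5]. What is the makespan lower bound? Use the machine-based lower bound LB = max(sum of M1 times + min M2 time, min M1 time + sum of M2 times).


LB1 = sum(M1 times) + min(M2 times) = 32 + 2 = 34
LB2 = min(M1 times) + sum(M2 times) = 2 + 30 = 32
Lower bound = max(LB1, LB2) = max(34, 32) = 34

34


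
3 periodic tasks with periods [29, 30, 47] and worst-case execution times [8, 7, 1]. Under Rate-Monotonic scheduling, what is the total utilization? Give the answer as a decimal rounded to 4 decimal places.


Compute individual utilizations (exact fractions):
  Task 1: C/T = 8/29 (approx. 0.2759)
  Task 2: C/T = 7/30 (approx. 0.2333)
  Task 3: C/T = 1/47 (approx. 0.0213)
Total utilization U = 8/29 + 7/30 + 1/47 = 21691/40890
Rounded to 4 decimal places: U = 0.5305
RM (Liu & Layland) bound for 3 tasks = 0.779763; compare with U = 21691/40890 (approx. 0.530472)
U <= bound, so schedulable by RM sufficient condition.

0.5305


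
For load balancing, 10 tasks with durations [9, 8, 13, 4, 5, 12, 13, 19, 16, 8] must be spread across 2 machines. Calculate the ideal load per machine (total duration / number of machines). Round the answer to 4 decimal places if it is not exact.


Total processing time = 9 + 8 + 13 + 4 + 5 + 12 + 13 + 19 + 16 + 8 = 107
Number of machines = 2
Ideal balanced load = 107 / 2 = 53.5

53.5


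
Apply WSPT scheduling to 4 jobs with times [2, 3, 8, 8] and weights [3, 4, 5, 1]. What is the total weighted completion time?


Compute p/w ratios and sort ascending (WSPT): [(2, 3), (3, 4), (8, 5), (8, 1)]
Compute weighted completion times:
  Job (p=2,w=3): C=2, w*C=3*2=6
  Job (p=3,w=4): C=5, w*C=4*5=20
  Job (p=8,w=5): C=13, w*C=5*13=65
  Job (p=8,w=1): C=21, w*C=1*21=21
Total weighted completion time = 112

112


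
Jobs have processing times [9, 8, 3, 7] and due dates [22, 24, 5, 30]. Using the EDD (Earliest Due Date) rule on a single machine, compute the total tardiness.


Sort by due date (EDD order): [(3, 5), (9, 22), (8, 24), (7, 30)]
Compute completion times and tardiness:
  Job 1: p=3, d=5, C=3, tardiness=max(0,3-5)=0
  Job 2: p=9, d=22, C=12, tardiness=max(0,12-22)=0
  Job 3: p=8, d=24, C=20, tardiness=max(0,20-24)=0
  Job 4: p=7, d=30, C=27, tardiness=max(0,27-30)=0
Total tardiness = 0

0


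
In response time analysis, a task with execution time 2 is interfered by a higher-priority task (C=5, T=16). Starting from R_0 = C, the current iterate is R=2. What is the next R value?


R_next = C + ceil(R_prev / T_hp) * C_hp
ceil(2 / 16) = ceil(0.125) = 1
Interference = 1 * 5 = 5
R_next = 2 + 5 = 7

7


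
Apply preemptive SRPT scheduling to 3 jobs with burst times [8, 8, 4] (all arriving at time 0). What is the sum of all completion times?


Since all jobs arrive at t=0, SRPT equals SPT ordering.
SPT order: [4, 8, 8]
Completion times:
  Job 1: p=4, C=4
  Job 2: p=8, C=12
  Job 3: p=8, C=20
Total completion time = 4 + 12 + 20 = 36

36


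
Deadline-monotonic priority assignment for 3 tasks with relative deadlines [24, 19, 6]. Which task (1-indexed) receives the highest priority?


Sort tasks by relative deadline (ascending):
  Task 3: deadline = 6
  Task 2: deadline = 19
  Task 1: deadline = 24
Priority order (highest first): [3, 2, 1]
Highest priority task = 3

3


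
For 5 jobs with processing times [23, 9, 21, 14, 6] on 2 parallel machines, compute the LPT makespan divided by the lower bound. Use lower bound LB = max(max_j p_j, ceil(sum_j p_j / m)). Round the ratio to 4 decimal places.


LPT order: [23, 21, 14, 9, 6]
Machine loads after assignment: [38, 35]
LPT makespan = 38
Lower bound = max(max_job, ceil(total/2)) = max(23, 37) = 37
Ratio = 38 / 37 = 1.027

1.027


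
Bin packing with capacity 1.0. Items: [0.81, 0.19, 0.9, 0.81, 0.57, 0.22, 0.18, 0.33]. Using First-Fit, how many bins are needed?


Place items sequentially using First-Fit:
  Item 0.81 -> new Bin 1
  Item 0.19 -> Bin 1 (now 1.0)
  Item 0.9 -> new Bin 2
  Item 0.81 -> new Bin 3
  Item 0.57 -> new Bin 4
  Item 0.22 -> Bin 4 (now 0.79)
  Item 0.18 -> Bin 3 (now 0.99)
  Item 0.33 -> new Bin 5
Total bins used = 5

5


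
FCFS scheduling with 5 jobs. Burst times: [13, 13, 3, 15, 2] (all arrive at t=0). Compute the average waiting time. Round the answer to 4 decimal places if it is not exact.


FCFS order (as given): [13, 13, 3, 15, 2]
Waiting times:
  Job 1: wait = 0
  Job 2: wait = 13
  Job 3: wait = 26
  Job 4: wait = 29
  Job 5: wait = 44
Sum of waiting times = 112
Average waiting time = 112/5 = 22.4

22.4


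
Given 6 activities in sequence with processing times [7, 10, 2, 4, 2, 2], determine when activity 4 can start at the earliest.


Activity 4 starts after activities 1 through 3 complete.
Predecessor durations: [7, 10, 2]
ES = 7 + 10 + 2 = 19

19


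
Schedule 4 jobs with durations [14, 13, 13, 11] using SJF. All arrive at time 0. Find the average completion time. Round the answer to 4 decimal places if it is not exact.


SJF order (ascending): [11, 13, 13, 14]
Completion times:
  Job 1: burst=11, C=11
  Job 2: burst=13, C=24
  Job 3: burst=13, C=37
  Job 4: burst=14, C=51
Average completion = 123/4 = 30.75

30.75


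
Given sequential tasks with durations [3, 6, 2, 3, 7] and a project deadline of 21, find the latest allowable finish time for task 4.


LF(activity 4) = deadline - sum of successor durations
Successors: activities 5 through 5 with durations [7]
Sum of successor durations = 7
LF = 21 - 7 = 14

14


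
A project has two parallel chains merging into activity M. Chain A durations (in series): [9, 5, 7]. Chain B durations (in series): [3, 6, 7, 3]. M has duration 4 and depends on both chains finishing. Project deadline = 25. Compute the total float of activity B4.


Forward pass: ES(B4) = sum of predecessors on chain B = 16
EF = ES + duration = 16 + 3 = 19
Backward pass: LF(M) = deadline = 25; LS(M) = 25 - 4 = 21
LF(B4) = LS(M) - sum(successors on chain B) = 21 - 0 = 21
LS = LF - duration = 21 - 3 = 18
Total float = LS - ES = 18 - 16 = 2

2


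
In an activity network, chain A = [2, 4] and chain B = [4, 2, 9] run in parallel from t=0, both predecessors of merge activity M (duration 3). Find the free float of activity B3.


ES(B3) = sum of predecessors on chain B = 6
EF(B3) = ES + duration = 6 + 9 = 15
Successor of B3 is M. ES(M) = max(sum(A), sum(B)) = max(6, 15) = 15
Free float = ES(successor) - EF(current) = 15 - 15 = 0

0


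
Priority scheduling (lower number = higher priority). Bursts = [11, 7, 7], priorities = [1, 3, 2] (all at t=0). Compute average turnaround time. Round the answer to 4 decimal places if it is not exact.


Sort by priority (ascending = highest first):
Order: [(1, 11), (2, 7), (3, 7)]
Completion times:
  Priority 1, burst=11, C=11
  Priority 2, burst=7, C=18
  Priority 3, burst=7, C=25
Average turnaround = 54/3 = 18.0

18.0


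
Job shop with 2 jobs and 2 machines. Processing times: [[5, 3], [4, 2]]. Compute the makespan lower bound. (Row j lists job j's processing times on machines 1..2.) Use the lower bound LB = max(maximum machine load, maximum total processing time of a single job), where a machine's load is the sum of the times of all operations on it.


Machine loads:
  Machine 1: 5 + 4 = 9
  Machine 2: 3 + 2 = 5
Max machine load = 9
Job totals:
  Job 1: 8
  Job 2: 6
Max job total = 8
Lower bound = max(9, 8) = 9

9


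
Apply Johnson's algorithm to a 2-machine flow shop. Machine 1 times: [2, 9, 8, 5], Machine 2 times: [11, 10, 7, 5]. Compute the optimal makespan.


Apply Johnson's rule:
  Group 1 (a <= b): [(1, 2, 11), (4, 5, 5), (2, 9, 10)]
  Group 2 (a > b): [(3, 8, 7)]
Optimal job order: [1, 4, 2, 3]
Schedule:
  Job 1: M1 done at 2, M2 done at 13
  Job 4: M1 done at 7, M2 done at 18
  Job 2: M1 done at 16, M2 done at 28
  Job 3: M1 done at 24, M2 done at 35
Makespan = 35

35


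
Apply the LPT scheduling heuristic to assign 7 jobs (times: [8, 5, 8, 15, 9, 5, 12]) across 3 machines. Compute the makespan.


Sort jobs in decreasing order (LPT): [15, 12, 9, 8, 8, 5, 5]
Assign each job to the least loaded machine:
  Machine 1: jobs [15, 5], load = 20
  Machine 2: jobs [12, 8], load = 20
  Machine 3: jobs [9, 8, 5], load = 22
Makespan = max load = 22

22


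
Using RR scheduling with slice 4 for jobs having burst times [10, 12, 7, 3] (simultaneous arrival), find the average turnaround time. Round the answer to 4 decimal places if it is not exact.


Time quantum = 4
Execution trace:
  J1 runs 4 units, time = 4
  J2 runs 4 units, time = 8
  J3 runs 4 units, time = 12
  J4 runs 3 units, time = 15
  J1 runs 4 units, time = 19
  J2 runs 4 units, time = 23
  J3 runs 3 units, time = 26
  J1 runs 2 units, time = 28
  J2 runs 4 units, time = 32
Finish times: [28, 32, 26, 15]
Average turnaround = 101/4 = 25.25

25.25


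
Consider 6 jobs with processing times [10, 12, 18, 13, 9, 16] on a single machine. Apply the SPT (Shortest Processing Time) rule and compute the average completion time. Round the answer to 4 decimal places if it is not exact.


Sort jobs by processing time (SPT order): [9, 10, 12, 13, 16, 18]
Compute completion times sequentially:
  Job 1: processing = 9, completes at 9
  Job 2: processing = 10, completes at 19
  Job 3: processing = 12, completes at 31
  Job 4: processing = 13, completes at 44
  Job 5: processing = 16, completes at 60
  Job 6: processing = 18, completes at 78
Sum of completion times = 241
Average completion time = 241/6 = 40.1667

40.1667


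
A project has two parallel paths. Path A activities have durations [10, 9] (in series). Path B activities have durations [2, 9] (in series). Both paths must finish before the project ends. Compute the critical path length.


Path A total = 10 + 9 = 19
Path B total = 2 + 9 = 11
Critical path = longest path = max(19, 11) = 19

19


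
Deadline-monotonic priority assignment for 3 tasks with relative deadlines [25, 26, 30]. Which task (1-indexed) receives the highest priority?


Sort tasks by relative deadline (ascending):
  Task 1: deadline = 25
  Task 2: deadline = 26
  Task 3: deadline = 30
Priority order (highest first): [1, 2, 3]
Highest priority task = 1

1


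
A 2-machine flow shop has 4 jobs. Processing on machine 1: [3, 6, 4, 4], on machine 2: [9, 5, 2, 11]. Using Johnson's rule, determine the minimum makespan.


Apply Johnson's rule:
  Group 1 (a <= b): [(1, 3, 9), (4, 4, 11)]
  Group 2 (a > b): [(2, 6, 5), (3, 4, 2)]
Optimal job order: [1, 4, 2, 3]
Schedule:
  Job 1: M1 done at 3, M2 done at 12
  Job 4: M1 done at 7, M2 done at 23
  Job 2: M1 done at 13, M2 done at 28
  Job 3: M1 done at 17, M2 done at 30
Makespan = 30

30


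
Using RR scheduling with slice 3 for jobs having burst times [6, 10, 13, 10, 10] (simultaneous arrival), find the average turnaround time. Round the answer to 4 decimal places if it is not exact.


Time quantum = 3
Execution trace:
  J1 runs 3 units, time = 3
  J2 runs 3 units, time = 6
  J3 runs 3 units, time = 9
  J4 runs 3 units, time = 12
  J5 runs 3 units, time = 15
  J1 runs 3 units, time = 18
  J2 runs 3 units, time = 21
  J3 runs 3 units, time = 24
  J4 runs 3 units, time = 27
  J5 runs 3 units, time = 30
  J2 runs 3 units, time = 33
  J3 runs 3 units, time = 36
  J4 runs 3 units, time = 39
  J5 runs 3 units, time = 42
  J2 runs 1 units, time = 43
  J3 runs 3 units, time = 46
  J4 runs 1 units, time = 47
  J5 runs 1 units, time = 48
  J3 runs 1 units, time = 49
Finish times: [18, 43, 49, 47, 48]
Average turnaround = 205/5 = 41.0

41.0


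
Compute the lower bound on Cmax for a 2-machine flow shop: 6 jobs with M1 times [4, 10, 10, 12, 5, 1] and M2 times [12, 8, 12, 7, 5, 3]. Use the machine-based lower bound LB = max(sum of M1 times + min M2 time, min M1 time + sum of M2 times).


LB1 = sum(M1 times) + min(M2 times) = 42 + 3 = 45
LB2 = min(M1 times) + sum(M2 times) = 1 + 47 = 48
Lower bound = max(LB1, LB2) = max(45, 48) = 48

48


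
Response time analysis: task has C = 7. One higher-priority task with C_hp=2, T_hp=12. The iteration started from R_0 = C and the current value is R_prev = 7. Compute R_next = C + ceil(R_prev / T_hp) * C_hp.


R_next = C + ceil(R_prev / T_hp) * C_hp
ceil(7 / 12) = ceil(0.5833) = 1
Interference = 1 * 2 = 2
R_next = 7 + 2 = 9

9


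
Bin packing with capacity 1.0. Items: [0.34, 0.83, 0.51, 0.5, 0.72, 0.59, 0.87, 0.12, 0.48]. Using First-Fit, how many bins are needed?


Place items sequentially using First-Fit:
  Item 0.34 -> new Bin 1
  Item 0.83 -> new Bin 2
  Item 0.51 -> Bin 1 (now 0.85)
  Item 0.5 -> new Bin 3
  Item 0.72 -> new Bin 4
  Item 0.59 -> new Bin 5
  Item 0.87 -> new Bin 6
  Item 0.12 -> Bin 1 (now 0.97)
  Item 0.48 -> Bin 3 (now 0.98)
Total bins used = 6

6


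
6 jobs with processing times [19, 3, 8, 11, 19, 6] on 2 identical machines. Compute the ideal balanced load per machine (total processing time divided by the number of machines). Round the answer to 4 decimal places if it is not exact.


Total processing time = 19 + 3 + 8 + 11 + 19 + 6 = 66
Number of machines = 2
Ideal balanced load = 66 / 2 = 33.0

33.0


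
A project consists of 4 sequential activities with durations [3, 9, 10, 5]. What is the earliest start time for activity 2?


Activity 2 starts after activities 1 through 1 complete.
Predecessor durations: [3]
ES = 3 = 3

3


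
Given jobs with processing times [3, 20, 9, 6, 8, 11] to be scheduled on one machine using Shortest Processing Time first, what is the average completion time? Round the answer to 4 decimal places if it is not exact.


Sort jobs by processing time (SPT order): [3, 6, 8, 9, 11, 20]
Compute completion times sequentially:
  Job 1: processing = 3, completes at 3
  Job 2: processing = 6, completes at 9
  Job 3: processing = 8, completes at 17
  Job 4: processing = 9, completes at 26
  Job 5: processing = 11, completes at 37
  Job 6: processing = 20, completes at 57
Sum of completion times = 149
Average completion time = 149/6 = 24.8333

24.8333


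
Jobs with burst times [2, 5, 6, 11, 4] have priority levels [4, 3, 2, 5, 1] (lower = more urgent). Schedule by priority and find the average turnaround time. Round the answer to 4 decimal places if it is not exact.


Sort by priority (ascending = highest first):
Order: [(1, 4), (2, 6), (3, 5), (4, 2), (5, 11)]
Completion times:
  Priority 1, burst=4, C=4
  Priority 2, burst=6, C=10
  Priority 3, burst=5, C=15
  Priority 4, burst=2, C=17
  Priority 5, burst=11, C=28
Average turnaround = 74/5 = 14.8

14.8


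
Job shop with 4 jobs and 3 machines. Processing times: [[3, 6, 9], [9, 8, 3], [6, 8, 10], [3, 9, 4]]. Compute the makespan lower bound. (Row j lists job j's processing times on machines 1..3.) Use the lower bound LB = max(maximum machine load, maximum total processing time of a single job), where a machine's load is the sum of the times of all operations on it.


Machine loads:
  Machine 1: 3 + 9 + 6 + 3 = 21
  Machine 2: 6 + 8 + 8 + 9 = 31
  Machine 3: 9 + 3 + 10 + 4 = 26
Max machine load = 31
Job totals:
  Job 1: 18
  Job 2: 20
  Job 3: 24
  Job 4: 16
Max job total = 24
Lower bound = max(31, 24) = 31

31


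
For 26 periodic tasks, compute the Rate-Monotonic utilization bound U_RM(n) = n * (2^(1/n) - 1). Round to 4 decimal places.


Compute 2^(1/26) = 1.0270180507
Subtract 1: 1.0270180507 - 1 = 0.0270180507
Multiply by n: 26 * 0.0270180507 = 0.7024693182
Round to 4 dp: 0.7025

0.7025


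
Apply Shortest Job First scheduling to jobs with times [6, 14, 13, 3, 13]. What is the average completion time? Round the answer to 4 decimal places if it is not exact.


SJF order (ascending): [3, 6, 13, 13, 14]
Completion times:
  Job 1: burst=3, C=3
  Job 2: burst=6, C=9
  Job 3: burst=13, C=22
  Job 4: burst=13, C=35
  Job 5: burst=14, C=49
Average completion = 118/5 = 23.6

23.6


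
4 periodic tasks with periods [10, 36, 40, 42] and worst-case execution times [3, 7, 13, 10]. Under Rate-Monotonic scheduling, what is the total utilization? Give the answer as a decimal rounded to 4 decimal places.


Compute individual utilizations (exact fractions):
  Task 1: C/T = 3/10 (approx. 0.3)
  Task 2: C/T = 7/36 (approx. 0.1944)
  Task 3: C/T = 13/40 (approx. 0.325)
  Task 4: C/T = 10/42 = 5/21 (approx. 0.2381)
Total utilization U = 3/10 + 7/36 + 13/40 + 5/21 = 533/504
Rounded to 4 decimal places: U = 1.0575
RM (Liu & Layland) bound for 4 tasks = 0.756828; compare with U = 533/504 (approx. 1.057540)
U > 1, so the task set is not schedulable (processor overloaded).

1.0575


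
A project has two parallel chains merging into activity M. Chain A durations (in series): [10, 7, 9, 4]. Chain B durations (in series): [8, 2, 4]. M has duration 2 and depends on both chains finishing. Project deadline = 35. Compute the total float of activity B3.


Forward pass: ES(B3) = sum of predecessors on chain B = 10
EF = ES + duration = 10 + 4 = 14
Backward pass: LF(M) = deadline = 35; LS(M) = 35 - 2 = 33
LF(B3) = LS(M) - sum(successors on chain B) = 33 - 0 = 33
LS = LF - duration = 33 - 4 = 29
Total float = LS - ES = 29 - 10 = 19

19


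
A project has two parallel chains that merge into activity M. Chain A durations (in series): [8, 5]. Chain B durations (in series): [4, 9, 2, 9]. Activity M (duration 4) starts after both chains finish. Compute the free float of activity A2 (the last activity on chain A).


ES(A2) = sum of predecessors on chain A = 8
EF(A2) = ES + duration = 8 + 5 = 13
Successor of A2 is M. ES(M) = max(sum(A), sum(B)) = max(13, 24) = 24
Free float = ES(successor) - EF(current) = 24 - 13 = 11

11


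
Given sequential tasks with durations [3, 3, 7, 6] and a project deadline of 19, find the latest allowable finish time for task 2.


LF(activity 2) = deadline - sum of successor durations
Successors: activities 3 through 4 with durations [7, 6]
Sum of successor durations = 13
LF = 19 - 13 = 6

6


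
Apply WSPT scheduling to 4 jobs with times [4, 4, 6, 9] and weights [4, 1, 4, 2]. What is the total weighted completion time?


Compute p/w ratios and sort ascending (WSPT): [(4, 4), (6, 4), (4, 1), (9, 2)]
Compute weighted completion times:
  Job (p=4,w=4): C=4, w*C=4*4=16
  Job (p=6,w=4): C=10, w*C=4*10=40
  Job (p=4,w=1): C=14, w*C=1*14=14
  Job (p=9,w=2): C=23, w*C=2*23=46
Total weighted completion time = 116

116


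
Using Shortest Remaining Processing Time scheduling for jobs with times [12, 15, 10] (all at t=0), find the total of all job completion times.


Since all jobs arrive at t=0, SRPT equals SPT ordering.
SPT order: [10, 12, 15]
Completion times:
  Job 1: p=10, C=10
  Job 2: p=12, C=22
  Job 3: p=15, C=37
Total completion time = 10 + 22 + 37 = 69

69


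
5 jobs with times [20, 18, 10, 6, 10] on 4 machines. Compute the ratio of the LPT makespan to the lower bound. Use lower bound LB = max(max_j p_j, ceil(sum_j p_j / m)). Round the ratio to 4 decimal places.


LPT order: [20, 18, 10, 10, 6]
Machine loads after assignment: [20, 18, 16, 10]
LPT makespan = 20
Lower bound = max(max_job, ceil(total/4)) = max(20, 16) = 20
Ratio = 20 / 20 = 1.0

1.0


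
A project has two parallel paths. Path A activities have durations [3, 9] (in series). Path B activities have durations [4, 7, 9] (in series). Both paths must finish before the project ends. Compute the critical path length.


Path A total = 3 + 9 = 12
Path B total = 4 + 7 + 9 = 20
Critical path = longest path = max(12, 20) = 20

20


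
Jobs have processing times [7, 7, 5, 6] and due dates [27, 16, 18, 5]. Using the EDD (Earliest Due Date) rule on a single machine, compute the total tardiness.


Sort by due date (EDD order): [(6, 5), (7, 16), (5, 18), (7, 27)]
Compute completion times and tardiness:
  Job 1: p=6, d=5, C=6, tardiness=max(0,6-5)=1
  Job 2: p=7, d=16, C=13, tardiness=max(0,13-16)=0
  Job 3: p=5, d=18, C=18, tardiness=max(0,18-18)=0
  Job 4: p=7, d=27, C=25, tardiness=max(0,25-27)=0
Total tardiness = 1

1


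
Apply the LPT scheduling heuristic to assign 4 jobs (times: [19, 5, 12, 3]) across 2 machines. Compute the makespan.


Sort jobs in decreasing order (LPT): [19, 12, 5, 3]
Assign each job to the least loaded machine:
  Machine 1: jobs [19], load = 19
  Machine 2: jobs [12, 5, 3], load = 20
Makespan = max load = 20

20


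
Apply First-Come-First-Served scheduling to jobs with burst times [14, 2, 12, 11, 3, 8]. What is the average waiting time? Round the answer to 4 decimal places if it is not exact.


FCFS order (as given): [14, 2, 12, 11, 3, 8]
Waiting times:
  Job 1: wait = 0
  Job 2: wait = 14
  Job 3: wait = 16
  Job 4: wait = 28
  Job 5: wait = 39
  Job 6: wait = 42
Sum of waiting times = 139
Average waiting time = 139/6 = 23.1667

23.1667


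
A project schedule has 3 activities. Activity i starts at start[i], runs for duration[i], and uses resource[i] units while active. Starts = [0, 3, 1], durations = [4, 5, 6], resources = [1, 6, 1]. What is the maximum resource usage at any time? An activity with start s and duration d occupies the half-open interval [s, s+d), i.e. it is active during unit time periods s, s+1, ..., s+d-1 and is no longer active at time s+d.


Each activity i is active on [start_i, start_i + duration_i).
Compute total resource usage per time slot:
  t=0: active resources = [1], total = 1
  t=1: active resources = [1, 1], total = 2
  t=2: active resources = [1, 1], total = 2
  t=3: active resources = [1, 6, 1], total = 8
  t=4: active resources = [6, 1], total = 7
  t=5: active resources = [6, 1], total = 7
  t=6: active resources = [6, 1], total = 7
  t=7: active resources = [6], total = 6
Peak resource demand = 8

8


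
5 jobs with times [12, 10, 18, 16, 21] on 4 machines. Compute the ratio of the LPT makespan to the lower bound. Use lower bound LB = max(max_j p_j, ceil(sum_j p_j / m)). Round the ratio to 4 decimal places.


LPT order: [21, 18, 16, 12, 10]
Machine loads after assignment: [21, 18, 16, 22]
LPT makespan = 22
Lower bound = max(max_job, ceil(total/4)) = max(21, 20) = 21
Ratio = 22 / 21 = 1.0476

1.0476


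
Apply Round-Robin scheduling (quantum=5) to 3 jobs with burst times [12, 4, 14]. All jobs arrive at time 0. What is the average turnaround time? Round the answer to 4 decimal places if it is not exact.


Time quantum = 5
Execution trace:
  J1 runs 5 units, time = 5
  J2 runs 4 units, time = 9
  J3 runs 5 units, time = 14
  J1 runs 5 units, time = 19
  J3 runs 5 units, time = 24
  J1 runs 2 units, time = 26
  J3 runs 4 units, time = 30
Finish times: [26, 9, 30]
Average turnaround = 65/3 = 21.6667

21.6667


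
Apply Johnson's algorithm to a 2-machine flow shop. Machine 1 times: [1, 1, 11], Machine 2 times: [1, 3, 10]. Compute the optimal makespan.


Apply Johnson's rule:
  Group 1 (a <= b): [(1, 1, 1), (2, 1, 3)]
  Group 2 (a > b): [(3, 11, 10)]
Optimal job order: [1, 2, 3]
Schedule:
  Job 1: M1 done at 1, M2 done at 2
  Job 2: M1 done at 2, M2 done at 5
  Job 3: M1 done at 13, M2 done at 23
Makespan = 23

23


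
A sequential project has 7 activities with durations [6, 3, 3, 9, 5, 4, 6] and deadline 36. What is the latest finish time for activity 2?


LF(activity 2) = deadline - sum of successor durations
Successors: activities 3 through 7 with durations [3, 9, 5, 4, 6]
Sum of successor durations = 27
LF = 36 - 27 = 9

9


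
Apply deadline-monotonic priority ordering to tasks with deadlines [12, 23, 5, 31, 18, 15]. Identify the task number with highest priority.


Sort tasks by relative deadline (ascending):
  Task 3: deadline = 5
  Task 1: deadline = 12
  Task 6: deadline = 15
  Task 5: deadline = 18
  Task 2: deadline = 23
  Task 4: deadline = 31
Priority order (highest first): [3, 1, 6, 5, 2, 4]
Highest priority task = 3

3


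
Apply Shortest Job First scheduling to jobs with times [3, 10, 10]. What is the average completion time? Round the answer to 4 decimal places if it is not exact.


SJF order (ascending): [3, 10, 10]
Completion times:
  Job 1: burst=3, C=3
  Job 2: burst=10, C=13
  Job 3: burst=10, C=23
Average completion = 39/3 = 13.0

13.0


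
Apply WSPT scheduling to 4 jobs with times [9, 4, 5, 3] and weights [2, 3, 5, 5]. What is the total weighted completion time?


Compute p/w ratios and sort ascending (WSPT): [(3, 5), (5, 5), (4, 3), (9, 2)]
Compute weighted completion times:
  Job (p=3,w=5): C=3, w*C=5*3=15
  Job (p=5,w=5): C=8, w*C=5*8=40
  Job (p=4,w=3): C=12, w*C=3*12=36
  Job (p=9,w=2): C=21, w*C=2*21=42
Total weighted completion time = 133

133


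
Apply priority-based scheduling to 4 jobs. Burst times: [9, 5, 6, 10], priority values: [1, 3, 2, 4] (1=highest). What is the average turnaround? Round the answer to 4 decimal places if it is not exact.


Sort by priority (ascending = highest first):
Order: [(1, 9), (2, 6), (3, 5), (4, 10)]
Completion times:
  Priority 1, burst=9, C=9
  Priority 2, burst=6, C=15
  Priority 3, burst=5, C=20
  Priority 4, burst=10, C=30
Average turnaround = 74/4 = 18.5

18.5


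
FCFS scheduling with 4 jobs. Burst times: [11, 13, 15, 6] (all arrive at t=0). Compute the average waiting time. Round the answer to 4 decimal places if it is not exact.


FCFS order (as given): [11, 13, 15, 6]
Waiting times:
  Job 1: wait = 0
  Job 2: wait = 11
  Job 3: wait = 24
  Job 4: wait = 39
Sum of waiting times = 74
Average waiting time = 74/4 = 18.5

18.5


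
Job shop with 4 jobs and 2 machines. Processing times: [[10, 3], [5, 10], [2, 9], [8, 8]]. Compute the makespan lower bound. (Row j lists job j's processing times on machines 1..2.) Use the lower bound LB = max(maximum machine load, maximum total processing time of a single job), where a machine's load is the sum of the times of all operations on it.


Machine loads:
  Machine 1: 10 + 5 + 2 + 8 = 25
  Machine 2: 3 + 10 + 9 + 8 = 30
Max machine load = 30
Job totals:
  Job 1: 13
  Job 2: 15
  Job 3: 11
  Job 4: 16
Max job total = 16
Lower bound = max(30, 16) = 30

30


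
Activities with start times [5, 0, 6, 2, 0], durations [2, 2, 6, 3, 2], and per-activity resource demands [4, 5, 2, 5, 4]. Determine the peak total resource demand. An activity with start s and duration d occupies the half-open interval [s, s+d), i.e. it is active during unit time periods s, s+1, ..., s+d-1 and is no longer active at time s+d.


Each activity i is active on [start_i, start_i + duration_i).
Compute total resource usage per time slot:
  t=0: active resources = [5, 4], total = 9
  t=1: active resources = [5, 4], total = 9
  t=2: active resources = [5], total = 5
  t=3: active resources = [5], total = 5
  t=4: active resources = [5], total = 5
  t=5: active resources = [4], total = 4
  t=6: active resources = [4, 2], total = 6
  t=7: active resources = [2], total = 2
  t=8: active resources = [2], total = 2
  t=9: active resources = [2], total = 2
  t=10: active resources = [2], total = 2
  t=11: active resources = [2], total = 2
Peak resource demand = 9

9


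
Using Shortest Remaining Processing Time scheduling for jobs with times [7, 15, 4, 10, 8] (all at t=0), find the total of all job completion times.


Since all jobs arrive at t=0, SRPT equals SPT ordering.
SPT order: [4, 7, 8, 10, 15]
Completion times:
  Job 1: p=4, C=4
  Job 2: p=7, C=11
  Job 3: p=8, C=19
  Job 4: p=10, C=29
  Job 5: p=15, C=44
Total completion time = 4 + 11 + 19 + 29 + 44 = 107

107


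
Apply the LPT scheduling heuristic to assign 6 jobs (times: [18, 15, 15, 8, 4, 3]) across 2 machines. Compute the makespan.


Sort jobs in decreasing order (LPT): [18, 15, 15, 8, 4, 3]
Assign each job to the least loaded machine:
  Machine 1: jobs [18, 8, 4, 3], load = 33
  Machine 2: jobs [15, 15], load = 30
Makespan = max load = 33

33


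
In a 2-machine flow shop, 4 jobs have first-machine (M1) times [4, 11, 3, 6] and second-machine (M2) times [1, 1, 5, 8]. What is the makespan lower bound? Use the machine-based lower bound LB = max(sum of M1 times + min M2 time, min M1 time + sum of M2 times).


LB1 = sum(M1 times) + min(M2 times) = 24 + 1 = 25
LB2 = min(M1 times) + sum(M2 times) = 3 + 15 = 18
Lower bound = max(LB1, LB2) = max(25, 18) = 25

25


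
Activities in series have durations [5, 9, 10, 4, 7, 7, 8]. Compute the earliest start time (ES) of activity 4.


Activity 4 starts after activities 1 through 3 complete.
Predecessor durations: [5, 9, 10]
ES = 5 + 9 + 10 = 24

24


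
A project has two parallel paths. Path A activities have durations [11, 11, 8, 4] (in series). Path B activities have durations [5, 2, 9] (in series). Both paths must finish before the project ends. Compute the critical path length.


Path A total = 11 + 11 + 8 + 4 = 34
Path B total = 5 + 2 + 9 = 16
Critical path = longest path = max(34, 16) = 34

34


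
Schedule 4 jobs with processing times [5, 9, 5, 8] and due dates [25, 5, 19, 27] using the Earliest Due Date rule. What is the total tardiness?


Sort by due date (EDD order): [(9, 5), (5, 19), (5, 25), (8, 27)]
Compute completion times and tardiness:
  Job 1: p=9, d=5, C=9, tardiness=max(0,9-5)=4
  Job 2: p=5, d=19, C=14, tardiness=max(0,14-19)=0
  Job 3: p=5, d=25, C=19, tardiness=max(0,19-25)=0
  Job 4: p=8, d=27, C=27, tardiness=max(0,27-27)=0
Total tardiness = 4

4


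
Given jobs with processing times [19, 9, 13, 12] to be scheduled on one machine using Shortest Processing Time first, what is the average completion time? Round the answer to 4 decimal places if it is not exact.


Sort jobs by processing time (SPT order): [9, 12, 13, 19]
Compute completion times sequentially:
  Job 1: processing = 9, completes at 9
  Job 2: processing = 12, completes at 21
  Job 3: processing = 13, completes at 34
  Job 4: processing = 19, completes at 53
Sum of completion times = 117
Average completion time = 117/4 = 29.25

29.25


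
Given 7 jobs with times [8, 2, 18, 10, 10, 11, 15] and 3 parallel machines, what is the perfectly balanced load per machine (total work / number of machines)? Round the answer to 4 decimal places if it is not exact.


Total processing time = 8 + 2 + 18 + 10 + 10 + 11 + 15 = 74
Number of machines = 3
Ideal balanced load = 74 / 3 = 24.6667

24.6667


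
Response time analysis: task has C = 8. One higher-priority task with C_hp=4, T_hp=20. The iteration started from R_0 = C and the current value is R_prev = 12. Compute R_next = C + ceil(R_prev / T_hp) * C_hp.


R_next = C + ceil(R_prev / T_hp) * C_hp
ceil(12 / 20) = ceil(0.6) = 1
Interference = 1 * 4 = 4
R_next = 8 + 4 = 12
R_next = R_prev, so the iteration has converged (response time = 12).

12


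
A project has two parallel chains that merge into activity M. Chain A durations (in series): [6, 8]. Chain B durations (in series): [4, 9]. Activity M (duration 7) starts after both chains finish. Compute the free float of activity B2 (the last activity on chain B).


ES(B2) = sum of predecessors on chain B = 4
EF(B2) = ES + duration = 4 + 9 = 13
Successor of B2 is M. ES(M) = max(sum(A), sum(B)) = max(14, 13) = 14
Free float = ES(successor) - EF(current) = 14 - 13 = 1

1


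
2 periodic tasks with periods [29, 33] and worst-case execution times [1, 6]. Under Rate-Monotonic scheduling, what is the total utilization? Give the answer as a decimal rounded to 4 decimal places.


Compute individual utilizations (exact fractions):
  Task 1: C/T = 1/29 (approx. 0.0345)
  Task 2: C/T = 6/33 = 2/11 (approx. 0.1818)
Total utilization U = 1/29 + 2/11 = 69/319
Rounded to 4 decimal places: U = 0.2163
RM (Liu & Layland) bound for 2 tasks = 0.828427; compare with U = 69/319 (approx. 0.216301)
U <= bound, so schedulable by RM sufficient condition.

0.2163


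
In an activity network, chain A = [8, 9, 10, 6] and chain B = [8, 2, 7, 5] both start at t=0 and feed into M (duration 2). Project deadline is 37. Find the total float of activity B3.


Forward pass: ES(B3) = sum of predecessors on chain B = 10
EF = ES + duration = 10 + 7 = 17
Backward pass: LF(M) = deadline = 37; LS(M) = 37 - 2 = 35
LF(B3) = LS(M) - sum(successors on chain B) = 35 - 5 = 30
LS = LF - duration = 30 - 7 = 23
Total float = LS - ES = 23 - 10 = 13

13


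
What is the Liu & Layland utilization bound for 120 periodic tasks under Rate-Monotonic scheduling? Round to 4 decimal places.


Compute 2^(1/120) = 1.0057929411
Subtract 1: 1.0057929411 - 1 = 0.0057929411
Multiply by n: 120 * 0.0057929411 = 0.6951529320
Round to 4 dp: 0.6952

0.6952


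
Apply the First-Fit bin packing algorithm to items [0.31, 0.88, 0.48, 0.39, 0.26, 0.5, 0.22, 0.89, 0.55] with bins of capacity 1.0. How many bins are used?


Place items sequentially using First-Fit:
  Item 0.31 -> new Bin 1
  Item 0.88 -> new Bin 2
  Item 0.48 -> Bin 1 (now 0.79)
  Item 0.39 -> new Bin 3
  Item 0.26 -> Bin 3 (now 0.65)
  Item 0.5 -> new Bin 4
  Item 0.22 -> Bin 3 (now 0.87)
  Item 0.89 -> new Bin 5
  Item 0.55 -> new Bin 6
Total bins used = 6

6


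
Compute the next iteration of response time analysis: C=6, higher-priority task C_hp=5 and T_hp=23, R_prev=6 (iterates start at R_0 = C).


R_next = C + ceil(R_prev / T_hp) * C_hp
ceil(6 / 23) = ceil(0.2609) = 1
Interference = 1 * 5 = 5
R_next = 6 + 5 = 11

11


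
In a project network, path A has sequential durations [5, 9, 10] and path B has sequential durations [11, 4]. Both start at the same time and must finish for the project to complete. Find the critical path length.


Path A total = 5 + 9 + 10 = 24
Path B total = 11 + 4 = 15
Critical path = longest path = max(24, 15) = 24

24


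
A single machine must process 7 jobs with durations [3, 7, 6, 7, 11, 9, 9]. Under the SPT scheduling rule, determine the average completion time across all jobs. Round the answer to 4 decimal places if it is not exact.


Sort jobs by processing time (SPT order): [3, 6, 7, 7, 9, 9, 11]
Compute completion times sequentially:
  Job 1: processing = 3, completes at 3
  Job 2: processing = 6, completes at 9
  Job 3: processing = 7, completes at 16
  Job 4: processing = 7, completes at 23
  Job 5: processing = 9, completes at 32
  Job 6: processing = 9, completes at 41
  Job 7: processing = 11, completes at 52
Sum of completion times = 176
Average completion time = 176/7 = 25.1429

25.1429


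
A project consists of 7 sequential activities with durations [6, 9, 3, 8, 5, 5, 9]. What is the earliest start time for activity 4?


Activity 4 starts after activities 1 through 3 complete.
Predecessor durations: [6, 9, 3]
ES = 6 + 9 + 3 = 18

18


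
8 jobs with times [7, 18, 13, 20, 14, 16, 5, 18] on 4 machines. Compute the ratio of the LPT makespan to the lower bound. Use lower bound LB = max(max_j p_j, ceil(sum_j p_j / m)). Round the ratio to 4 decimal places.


LPT order: [20, 18, 18, 16, 14, 13, 7, 5]
Machine loads after assignment: [25, 31, 25, 30]
LPT makespan = 31
Lower bound = max(max_job, ceil(total/4)) = max(20, 28) = 28
Ratio = 31 / 28 = 1.1071

1.1071


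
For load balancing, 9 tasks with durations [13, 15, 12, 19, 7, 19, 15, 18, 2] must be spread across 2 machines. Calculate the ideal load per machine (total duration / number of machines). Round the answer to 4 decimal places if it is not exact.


Total processing time = 13 + 15 + 12 + 19 + 7 + 19 + 15 + 18 + 2 = 120
Number of machines = 2
Ideal balanced load = 120 / 2 = 60.0

60.0


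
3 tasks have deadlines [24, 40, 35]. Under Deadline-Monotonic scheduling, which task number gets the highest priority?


Sort tasks by relative deadline (ascending):
  Task 1: deadline = 24
  Task 3: deadline = 35
  Task 2: deadline = 40
Priority order (highest first): [1, 3, 2]
Highest priority task = 1

1


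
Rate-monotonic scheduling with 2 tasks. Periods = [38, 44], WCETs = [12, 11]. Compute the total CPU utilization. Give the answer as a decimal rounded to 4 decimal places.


Compute individual utilizations (exact fractions):
  Task 1: C/T = 12/38 = 6/19 (approx. 0.3158)
  Task 2: C/T = 11/44 = 1/4 (approx. 0.25)
Total utilization U = 6/19 + 1/4 = 43/76
Rounded to 4 decimal places: U = 0.5658
RM (Liu & Layland) bound for 2 tasks = 0.828427; compare with U = 43/76 (approx. 0.565789)
U <= bound, so schedulable by RM sufficient condition.

0.5658


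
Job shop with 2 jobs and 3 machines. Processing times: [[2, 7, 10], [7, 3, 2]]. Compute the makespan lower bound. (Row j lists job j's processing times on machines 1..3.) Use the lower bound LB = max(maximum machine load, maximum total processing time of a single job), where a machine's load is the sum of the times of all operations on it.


Machine loads:
  Machine 1: 2 + 7 = 9
  Machine 2: 7 + 3 = 10
  Machine 3: 10 + 2 = 12
Max machine load = 12
Job totals:
  Job 1: 19
  Job 2: 12
Max job total = 19
Lower bound = max(12, 19) = 19

19


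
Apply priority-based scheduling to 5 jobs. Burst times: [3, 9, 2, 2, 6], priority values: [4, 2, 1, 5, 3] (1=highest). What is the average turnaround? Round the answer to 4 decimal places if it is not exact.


Sort by priority (ascending = highest first):
Order: [(1, 2), (2, 9), (3, 6), (4, 3), (5, 2)]
Completion times:
  Priority 1, burst=2, C=2
  Priority 2, burst=9, C=11
  Priority 3, burst=6, C=17
  Priority 4, burst=3, C=20
  Priority 5, burst=2, C=22
Average turnaround = 72/5 = 14.4

14.4


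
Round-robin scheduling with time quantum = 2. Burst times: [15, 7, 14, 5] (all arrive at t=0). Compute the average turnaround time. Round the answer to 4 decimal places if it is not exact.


Time quantum = 2
Execution trace:
  J1 runs 2 units, time = 2
  J2 runs 2 units, time = 4
  J3 runs 2 units, time = 6
  J4 runs 2 units, time = 8
  J1 runs 2 units, time = 10
  J2 runs 2 units, time = 12
  J3 runs 2 units, time = 14
  J4 runs 2 units, time = 16
  J1 runs 2 units, time = 18
  J2 runs 2 units, time = 20
  J3 runs 2 units, time = 22
  J4 runs 1 units, time = 23
  J1 runs 2 units, time = 25
  J2 runs 1 units, time = 26
  J3 runs 2 units, time = 28
  J1 runs 2 units, time = 30
  J3 runs 2 units, time = 32
  J1 runs 2 units, time = 34
  J3 runs 2 units, time = 36
  J1 runs 2 units, time = 38
  J3 runs 2 units, time = 40
  J1 runs 1 units, time = 41
Finish times: [41, 26, 40, 23]
Average turnaround = 130/4 = 32.5

32.5


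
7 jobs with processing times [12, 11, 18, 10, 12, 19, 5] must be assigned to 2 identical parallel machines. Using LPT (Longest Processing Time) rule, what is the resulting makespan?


Sort jobs in decreasing order (LPT): [19, 18, 12, 12, 11, 10, 5]
Assign each job to the least loaded machine:
  Machine 1: jobs [19, 12, 10, 5], load = 46
  Machine 2: jobs [18, 12, 11], load = 41
Makespan = max load = 46

46


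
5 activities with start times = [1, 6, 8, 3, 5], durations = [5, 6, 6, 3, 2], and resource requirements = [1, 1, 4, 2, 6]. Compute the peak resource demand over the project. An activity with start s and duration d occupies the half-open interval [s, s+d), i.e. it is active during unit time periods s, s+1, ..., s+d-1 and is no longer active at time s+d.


Each activity i is active on [start_i, start_i + duration_i).
Compute total resource usage per time slot:
  t=0: active resources = [], total = 0
  t=1: active resources = [1], total = 1
  t=2: active resources = [1], total = 1
  t=3: active resources = [1, 2], total = 3
  t=4: active resources = [1, 2], total = 3
  t=5: active resources = [1, 2, 6], total = 9
  t=6: active resources = [1, 6], total = 7
  t=7: active resources = [1], total = 1
  t=8: active resources = [1, 4], total = 5
  t=9: active resources = [1, 4], total = 5
  t=10: active resources = [1, 4], total = 5
  t=11: active resources = [1, 4], total = 5
  t=12: active resources = [4], total = 4
  t=13: active resources = [4], total = 4
Peak resource demand = 9

9


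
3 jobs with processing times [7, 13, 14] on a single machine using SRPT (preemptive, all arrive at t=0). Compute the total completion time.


Since all jobs arrive at t=0, SRPT equals SPT ordering.
SPT order: [7, 13, 14]
Completion times:
  Job 1: p=7, C=7
  Job 2: p=13, C=20
  Job 3: p=14, C=34
Total completion time = 7 + 20 + 34 = 61

61
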